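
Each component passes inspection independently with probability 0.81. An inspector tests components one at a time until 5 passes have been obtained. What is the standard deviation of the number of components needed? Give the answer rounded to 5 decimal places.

Y = total components until the fifth success; negative binomial with r=5, p=0.81.
SD(Y) = √[r(1−p)/p²] = √(1.4479500) = 1.2033079

1.20331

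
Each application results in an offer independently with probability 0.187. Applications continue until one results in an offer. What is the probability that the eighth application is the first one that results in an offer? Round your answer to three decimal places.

Geometric (trials to first success), p = 0.187.
P(Y = 8) = (1−p)^7 · p = 0.23477 · 0.187 = 0.04390

0.044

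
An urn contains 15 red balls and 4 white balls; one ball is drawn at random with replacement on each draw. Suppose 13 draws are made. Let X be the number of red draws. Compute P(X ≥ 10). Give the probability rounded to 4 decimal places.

X ~ Binomial(13, 0.789474); P(X ≥ 10) = Σ C(13,k) p^k (1−p)^(13−k) over k:
  k=10: C(13,10)·0.789474^10·0.210526^3 = 0.250993
  k=11: C(13,11)·0.789474^11·0.210526^2 = 0.256697
  k=12: C(13,12)·0.789474^12·0.210526^1 = 0.160436
  k=13: C(13,13)·0.789474^13·0.210526^0 = 0.046280
Total = 0.714406

0.7144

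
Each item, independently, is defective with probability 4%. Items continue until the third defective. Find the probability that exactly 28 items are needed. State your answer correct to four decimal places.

0.0081

Y = trial on which the third success occurs; negative binomial, r=3, p=0.04.
P(Y=28) = C(27,2) · p^3 · (1−p)^25
= 351 · 6.4e-05 · 0.3604 = 0.008096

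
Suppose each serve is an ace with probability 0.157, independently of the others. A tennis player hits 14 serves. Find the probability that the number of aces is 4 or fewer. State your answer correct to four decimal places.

X ~ Binomial(14, 0.157); P(X ≤ 4) = Σ C(14,k) p^k (1−p)^(14−k) over k:
  k=0: C(14,0)·0.157^0·0.843^14 = 0.091535
  k=1: C(14,1)·0.157^1·0.843^13 = 0.238664
  k=2: C(14,2)·0.157^2·0.843^12 = 0.288916
  k=3: C(14,3)·0.157^3·0.843^11 = 0.215230
  k=4: C(14,4)·0.157^4·0.843^10 = 0.110232
Total = 0.944577

0.9446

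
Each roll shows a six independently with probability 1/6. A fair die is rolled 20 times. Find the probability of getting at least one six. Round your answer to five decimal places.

P(at least one) = 1 − P(none) = 1 − (1 − 0.166667)^20
= 1 − 0.0260841 = 0.9739159

0.97392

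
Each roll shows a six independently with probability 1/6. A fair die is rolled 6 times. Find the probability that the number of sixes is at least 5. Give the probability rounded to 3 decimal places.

X ~ Binomial(6, 0.166667); P(X ≥ 5) = Σ C(6,k) p^k (1−p)^(6−k) over k:
  k=5: C(6,5)·0.166667^5·0.833333^1 = 0.00064
  k=6: C(6,6)·0.166667^6·0.833333^0 = 0.00002
Total = 0.00066

0.001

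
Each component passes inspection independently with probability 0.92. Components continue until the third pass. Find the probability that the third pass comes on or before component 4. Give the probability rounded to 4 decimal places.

Finishing within 4 components ⇔ at least 3 successes in the first 4. With X ~ Binomial(4, 0.92), P(Y ≤ 4) = 1 − P(X ≤ 2).
  k=0: C(4,0)·0.92^0·0.08^4 = 0.000041
  k=1: C(4,1)·0.92^1·0.08^3 = 0.001884
  k=2: C(4,2)·0.92^2·0.08^2 = 0.032502
1 − 0.034427 = 0.965573

0.9656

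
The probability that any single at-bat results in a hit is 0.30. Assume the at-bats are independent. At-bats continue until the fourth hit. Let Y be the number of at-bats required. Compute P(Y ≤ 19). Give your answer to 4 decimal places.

Finishing within 19 at-bats ⇔ at least 4 successes in the first 19. With X ~ Binomial(19, 0.30), P(Y ≤ 19) = 1 − P(X ≤ 3).
  k=0: C(19,0)·0.30^0·0.70^19 = 0.001140
  k=1: C(19,1)·0.30^1·0.70^18 = 0.009282
  k=2: C(19,2)·0.30^2·0.70^17 = 0.035802
  k=3: C(19,3)·0.30^3·0.70^16 = 0.086947
1 − 0.133171 = 0.866829

0.8668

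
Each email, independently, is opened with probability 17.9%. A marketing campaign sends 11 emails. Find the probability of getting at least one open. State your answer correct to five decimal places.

0.88577

P(at least one) = 1 − P(none) = 1 − (1 − 0.179)^11
= 1 − 0.1142286 = 0.8857714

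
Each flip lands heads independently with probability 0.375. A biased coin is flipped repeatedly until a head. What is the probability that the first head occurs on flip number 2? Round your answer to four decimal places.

0.2344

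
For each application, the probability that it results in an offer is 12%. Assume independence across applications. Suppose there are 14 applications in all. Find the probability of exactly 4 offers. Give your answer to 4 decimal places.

0.0578

X ~ Binomial(n=14, p=0.12).
P(X=4) = C(14,4) · p^4 · (1−p)^10
= 1001 · 0.00020736 · 0.2785 = 0.057808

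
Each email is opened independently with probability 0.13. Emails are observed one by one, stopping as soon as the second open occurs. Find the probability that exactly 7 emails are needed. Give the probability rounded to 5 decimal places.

0.05054

Y = trial on which the second success occurs; negative binomial, r=2, p=0.13.
P(Y=7) = C(6,1) · p^2 · (1−p)^5
= 6 · 0.0169 · 0.49842 = 0.0505399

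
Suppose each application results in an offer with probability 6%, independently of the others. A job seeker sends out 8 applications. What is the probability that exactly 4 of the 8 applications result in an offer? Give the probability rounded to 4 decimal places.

0.0007

X ~ Binomial(n=8, p=0.06).
P(X=4) = C(8,4) · p^4 · (1−p)^4
= 70 · 1.296e-05 · 0.78075 = 0.000708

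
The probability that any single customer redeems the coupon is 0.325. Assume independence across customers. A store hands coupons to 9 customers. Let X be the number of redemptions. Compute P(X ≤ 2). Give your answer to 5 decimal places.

X ~ Binomial(9, 0.325); P(X ≤ 2) = Σ C(9,k) p^k (1−p)^(9−k) over k:
  k=0: C(9,0)·0.325^0·0.675^9 = 0.0290893
  k=1: C(9,1)·0.325^1·0.675^8 = 0.1260538
  k=2: C(9,2)·0.325^2·0.675^7 = 0.2427703
Total = 0.3979135

0.39791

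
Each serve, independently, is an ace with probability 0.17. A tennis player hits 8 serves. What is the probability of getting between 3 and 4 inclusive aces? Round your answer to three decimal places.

0.136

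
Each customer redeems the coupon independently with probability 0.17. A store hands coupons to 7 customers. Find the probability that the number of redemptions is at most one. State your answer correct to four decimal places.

0.6604

X ~ Binomial(7, 0.17); P(X ≤ 1) = Σ C(7,k) p^k (1−p)^(7−k) over k:
  k=0: C(7,0)·0.17^0·0.83^7 = 0.271361
  k=1: C(7,1)·0.17^1·0.83^6 = 0.389059
Total = 0.660420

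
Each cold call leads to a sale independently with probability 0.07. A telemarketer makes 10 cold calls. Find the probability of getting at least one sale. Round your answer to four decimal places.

P(at least one) = 1 − P(none) = 1 − (1 − 0.07)^10
= 1 − 0.483982 = 0.516018

0.5160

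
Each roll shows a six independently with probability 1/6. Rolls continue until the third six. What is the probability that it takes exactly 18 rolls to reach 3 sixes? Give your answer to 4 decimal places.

Y = trial on which the third success occurs; negative binomial, r=3, p=0.166667.
P(Y=18) = C(17,2) · p^3 · (1−p)^15
= 136 · 0.0046296 · 0.064905 = 0.040866

0.0409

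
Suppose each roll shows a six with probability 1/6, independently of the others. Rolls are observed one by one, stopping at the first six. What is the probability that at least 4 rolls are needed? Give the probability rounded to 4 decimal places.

0.5787

Y = number of rolls to the first success; geometric, p = 0.166667.
P(Y > 3) = P(first 3 all fail) = (1−p)^3 = 0.578704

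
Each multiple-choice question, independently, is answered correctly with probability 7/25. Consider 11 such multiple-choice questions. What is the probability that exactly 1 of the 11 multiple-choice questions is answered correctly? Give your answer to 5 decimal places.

X ~ Binomial(n=11, p=0.28).
P(X=1) = C(11,1) · p^1 · (1−p)^10
= 11 · 0.28 · 0.037439 = 0.1153123

0.11531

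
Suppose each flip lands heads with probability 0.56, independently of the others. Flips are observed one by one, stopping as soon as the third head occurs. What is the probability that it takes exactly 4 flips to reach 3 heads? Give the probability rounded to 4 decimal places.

Y = trial on which the third success occurs; negative binomial, r=3, p=0.56.
P(Y=4) = C(3,2) · p^3 · (1−p)^1
= 3 · 0.17562 · 0.44 = 0.231813

0.2318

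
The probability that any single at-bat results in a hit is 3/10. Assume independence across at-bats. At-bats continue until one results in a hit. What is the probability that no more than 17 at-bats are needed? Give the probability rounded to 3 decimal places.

0.998

Y = number of at-bats to the first success; geometric, p = 0.30.
P(Y ≤ 17) = 1 − (1−p)^17 = 1 − 0.00233 = 0.99767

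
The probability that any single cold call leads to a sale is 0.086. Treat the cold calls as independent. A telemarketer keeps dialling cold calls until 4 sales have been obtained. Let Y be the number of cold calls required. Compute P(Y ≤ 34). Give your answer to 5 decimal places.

Finishing within 34 cold calls ⇔ at least 4 successes in the first 34. With X ~ Binomial(34, 0.086), P(Y ≤ 34) = 1 − P(X ≤ 3).
  k=0: C(34,0)·0.086^0·0.914^34 = 0.0470079
  k=1: C(34,1)·0.086^1·0.914^33 = 0.1503841
  k=2: C(34,2)·0.086^2·0.914^32 = 0.2334737
  k=3: C(34,3)·0.086^3·0.914^31 = 0.2343252
1 − 0.6651909 = 0.3348091

0.33481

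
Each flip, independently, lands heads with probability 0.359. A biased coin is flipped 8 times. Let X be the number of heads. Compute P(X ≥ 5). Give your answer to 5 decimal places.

0.11680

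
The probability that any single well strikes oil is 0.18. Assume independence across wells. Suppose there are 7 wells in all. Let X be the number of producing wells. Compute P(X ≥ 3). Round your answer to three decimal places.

0.115

X ~ Binomial(7, 0.18); P(X ≥ 3) = Σ C(7,k) p^k (1−p)^(7−k) over k:
  k=3: C(7,3)·0.18^3·0.82^4 = 0.09229
  k=4: C(7,4)·0.18^4·0.82^3 = 0.02026
  k=5: C(7,5)·0.18^5·0.82^2 = 0.00267
  k=6: C(7,6)·0.18^6·0.82^1 = 0.00020
  k=7: C(7,7)·0.18^7·0.82^0 = 0.00001
Total = 0.11541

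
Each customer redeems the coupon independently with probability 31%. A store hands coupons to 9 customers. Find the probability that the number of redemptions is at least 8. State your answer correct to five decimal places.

0.00056

X ~ Binomial(9, 0.31); P(X ≥ 8) = Σ C(9,k) p^k (1−p)^(9−k) over k:
  k=8: C(9,8)·0.31^8·0.69^1 = 0.0005296
  k=9: C(9,9)·0.31^9·0.69^0 = 0.0000264
Total = 0.0005561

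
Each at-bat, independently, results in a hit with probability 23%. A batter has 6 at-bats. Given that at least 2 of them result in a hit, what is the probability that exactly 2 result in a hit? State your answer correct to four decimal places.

0.6673

X ~ Binomial(6, 0.23). Want P(X=2 | X≥2) = P(X=2) / P(X≥2).
P(X=2) = C(6,2)·0.23^2·0.77^4 = 0.278939
P(X≥2) = 1 − 0.208422 − 0.373536 = 0.418041
Ratio = 0.278939 / 0.418041 = 0.667253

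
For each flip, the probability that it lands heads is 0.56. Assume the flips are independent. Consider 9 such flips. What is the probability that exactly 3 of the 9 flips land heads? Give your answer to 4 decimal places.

0.1070

X ~ Binomial(n=9, p=0.56).
P(X=3) = C(9,3) · p^3 · (1−p)^6
= 84 · 0.17562 · 0.0072563 = 0.107043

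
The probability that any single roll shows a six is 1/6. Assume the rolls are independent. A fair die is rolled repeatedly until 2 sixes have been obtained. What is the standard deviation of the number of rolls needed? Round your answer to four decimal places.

7.7460

Y = total rolls until the second success; negative binomial with r=2, p=0.166667.
SD(Y) = √[r(1−p)/p²] = √(60.000000) = 7.745967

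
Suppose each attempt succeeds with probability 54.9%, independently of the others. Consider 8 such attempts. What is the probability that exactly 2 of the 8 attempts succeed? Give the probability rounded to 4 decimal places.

0.0710

X ~ Binomial(n=8, p=0.549).
P(X=2) = C(8,2) · p^2 · (1−p)^6
= 28 · 0.3014 · 0.0084151 = 0.071017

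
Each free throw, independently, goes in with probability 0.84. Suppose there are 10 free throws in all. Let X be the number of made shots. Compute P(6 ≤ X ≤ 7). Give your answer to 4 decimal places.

X ~ Binomial(10, 0.84); P(6 ≤ X ≤ 7) = Σ C(10,k) p^k (1−p)^(10−k) over k:
  k=6: C(10,6)·0.84^6·0.16^4 = 0.048348
  k=7: C(10,7)·0.84^7·0.16^3 = 0.145043
Total = 0.193390

0.1934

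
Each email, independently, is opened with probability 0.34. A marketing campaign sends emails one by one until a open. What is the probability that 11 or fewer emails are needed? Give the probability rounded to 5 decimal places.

Y = number of emails to the first success; geometric, p = 0.34.
P(Y ≤ 11) = 1 − (1−p)^11 = 1 − 0.0103510 = 0.9896490

0.98965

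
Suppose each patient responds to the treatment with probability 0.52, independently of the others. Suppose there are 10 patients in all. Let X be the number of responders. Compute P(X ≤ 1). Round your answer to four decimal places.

0.0077

X ~ Binomial(10, 0.52); P(X ≤ 1) = Σ C(10,k) p^k (1−p)^(10−k) over k:
  k=0: C(10,0)·0.52^0·0.48^10 = 0.000649
  k=1: C(10,1)·0.52^1·0.48^9 = 0.007034
Total = 0.007683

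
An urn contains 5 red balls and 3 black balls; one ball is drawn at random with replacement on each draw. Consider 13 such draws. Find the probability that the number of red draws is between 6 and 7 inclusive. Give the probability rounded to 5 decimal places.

X ~ Binomial(13, 0.625); P(6 ≤ X ≤ 7) = Σ C(13,k) p^k (1−p)^(13−k) over k:
  k=6: C(13,6)·0.625^6·0.375^7 = 0.1066636
  k=7: C(13,7)·0.625^7·0.375^6 = 0.1777727
Total = 0.2844363

0.28444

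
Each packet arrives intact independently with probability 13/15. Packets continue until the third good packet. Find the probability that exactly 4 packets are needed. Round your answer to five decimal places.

Y = trial on which the third success occurs; negative binomial, r=3, p=0.866667.
P(Y=4) = C(3,2) · p^3 · (1−p)^1
= 3 · 0.65096 · 0.13333 = 0.2603852

0.26039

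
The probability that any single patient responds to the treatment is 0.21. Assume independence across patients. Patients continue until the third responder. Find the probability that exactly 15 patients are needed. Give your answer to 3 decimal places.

Y = trial on which the third success occurs; negative binomial, r=3, p=0.21.
P(Y=15) = C(14,2) · p^3 · (1−p)^12
= 91 · 0.009261 · 0.059092 = 0.04980

0.050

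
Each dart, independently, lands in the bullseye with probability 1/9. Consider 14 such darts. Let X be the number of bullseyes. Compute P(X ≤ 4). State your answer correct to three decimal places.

X ~ Binomial(14, 0.111111); P(X ≤ 4) = Σ C(14,k) p^k (1−p)^(14−k) over k:
  k=0: C(14,0)·0.111111^0·0.888889^14 = 0.19225
  k=1: C(14,1)·0.111111^1·0.888889^13 = 0.33644
  k=2: C(14,2)·0.111111^2·0.888889^12 = 0.27335
  k=3: C(14,3)·0.111111^3·0.888889^11 = 0.13668
  k=4: C(14,4)·0.111111^4·0.888889^10 = 0.04698
Total = 0.98570

0.986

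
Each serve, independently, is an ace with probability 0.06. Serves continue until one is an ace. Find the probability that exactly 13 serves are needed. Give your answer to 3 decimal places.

Geometric (trials to first success), p = 0.06.
P(Y = 13) = (1−p)^12 · p = 0.47592 · 0.06 = 0.02856

0.029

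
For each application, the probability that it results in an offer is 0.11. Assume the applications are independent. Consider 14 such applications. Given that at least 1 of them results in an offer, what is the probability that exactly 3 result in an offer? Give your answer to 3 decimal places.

0.167

X ~ Binomial(14, 0.11). Want P(X=3 | X≥1) = P(X=3) / P(X≥1).
P(X=3) = C(14,3)·0.11^3·0.89^11 = 0.13445
P(X≥1) = 1 − 0.19564 = 0.80436
Ratio = 0.13445 / 0.80436 = 0.16716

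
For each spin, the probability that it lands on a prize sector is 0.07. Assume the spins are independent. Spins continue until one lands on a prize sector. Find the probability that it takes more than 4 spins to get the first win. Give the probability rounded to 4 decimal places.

0.7481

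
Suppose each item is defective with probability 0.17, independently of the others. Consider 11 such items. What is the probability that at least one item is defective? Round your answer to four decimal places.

0.8712

P(at least one) = 1 − P(none) = 1 − (1 − 0.17)^11
= 1 − 0.128783 = 0.871217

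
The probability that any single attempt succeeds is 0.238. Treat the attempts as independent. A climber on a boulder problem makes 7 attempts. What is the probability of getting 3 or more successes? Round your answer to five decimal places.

0.21909

X ~ Binomial(7, 0.238); P(X ≥ 3) = Σ C(7,k) p^k (1−p)^(7−k) over k:
  k=3: C(7,3)·0.238^3·0.762^4 = 0.1590812
  k=4: C(7,4)·0.238^4·0.762^3 = 0.0496868
  k=5: C(7,5)·0.238^5·0.762^2 = 0.0093114
  k=6: C(7,6)·0.238^6·0.762^1 = 0.0009694
  k=7: C(7,7)·0.238^7·0.762^0 = 0.0000433
Total = 0.2190920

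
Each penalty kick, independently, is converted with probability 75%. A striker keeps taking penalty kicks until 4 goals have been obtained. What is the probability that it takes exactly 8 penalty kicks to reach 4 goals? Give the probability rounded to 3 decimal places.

Y = trial on which the fourth success occurs; negative binomial, r=4, p=0.75.
P(Y=8) = C(7,3) · p^4 · (1−p)^4
= 35 · 0.31641 · 0.0039062 = 0.04326

0.043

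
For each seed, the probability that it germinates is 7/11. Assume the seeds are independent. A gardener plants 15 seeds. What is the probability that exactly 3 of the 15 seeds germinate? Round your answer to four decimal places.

0.0006

X ~ Binomial(n=15, p=0.636364).
P(X=3) = C(15,3) · p^3 · (1−p)^12
= 455 · 0.2577 · 5.3457e-06 = 0.000627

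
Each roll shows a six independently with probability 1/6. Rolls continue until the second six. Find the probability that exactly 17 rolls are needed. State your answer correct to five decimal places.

0.02885

Y = trial on which the second success occurs; negative binomial, r=2, p=0.166667.
P(Y=17) = C(16,1) · p^2 · (1−p)^15
= 16 · 0.027778 · 0.064905 = 0.0288469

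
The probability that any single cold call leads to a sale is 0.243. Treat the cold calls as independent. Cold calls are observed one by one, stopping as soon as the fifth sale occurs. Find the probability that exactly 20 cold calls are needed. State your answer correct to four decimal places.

0.0504

Y = trial on which the fifth success occurs; negative binomial, r=5, p=0.243.
P(Y=20) = C(19,4) · p^5 · (1−p)^15
= 3876 · 0.00084729 · 0.015362 = 0.050449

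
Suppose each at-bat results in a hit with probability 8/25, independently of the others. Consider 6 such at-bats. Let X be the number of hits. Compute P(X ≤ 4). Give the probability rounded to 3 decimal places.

0.985

X ~ Binomial(6, 0.32); P(X ≤ 4) = Σ C(6,k) p^k (1−p)^(6−k) over k:
  k=0: C(6,0)·0.32^0·0.68^6 = 0.09887
  k=1: C(6,1)·0.32^1·0.68^5 = 0.27916
  k=2: C(6,2)·0.32^2·0.68^4 = 0.32842
  k=3: C(6,3)·0.32^3·0.68^3 = 0.20607
  k=4: C(6,4)·0.32^4·0.68^2 = 0.07273
Total = 0.98524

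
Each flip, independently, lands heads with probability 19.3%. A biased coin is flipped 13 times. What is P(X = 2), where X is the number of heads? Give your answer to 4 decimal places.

X ~ Binomial(n=13, p=0.193).
P(X=2) = C(13,2) · p^2 · (1−p)^11
= 78 · 0.037249 · 0.094539 = 0.274674

0.2747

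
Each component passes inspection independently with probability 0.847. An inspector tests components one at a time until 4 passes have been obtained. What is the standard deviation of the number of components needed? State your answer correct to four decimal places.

0.9236

Y = total components until the fourth success; negative binomial with r=4, p=0.847.
SD(Y) = √[r(1−p)/p²] = √(0.853070) = 0.923618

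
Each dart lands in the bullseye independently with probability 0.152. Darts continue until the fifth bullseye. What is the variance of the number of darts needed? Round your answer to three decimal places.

183.518

Y = total darts until the fifth success; negative binomial with r=5, p=0.152.
Var(Y) = r(1−p)/p² = 5·0.848 / 0.152² = 183.51801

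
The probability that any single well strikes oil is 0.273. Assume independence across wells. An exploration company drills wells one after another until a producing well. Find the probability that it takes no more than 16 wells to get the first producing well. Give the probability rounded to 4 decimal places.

0.9939

Y = number of wells to the first success; geometric, p = 0.273.
P(Y ≤ 16) = 1 − (1−p)^16 = 1 − 0.006089 = 0.993911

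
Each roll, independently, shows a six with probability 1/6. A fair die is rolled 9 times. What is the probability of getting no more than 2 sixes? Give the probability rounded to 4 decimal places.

X ~ Binomial(9, 0.166667); P(X ≤ 2) = Σ C(9,k) p^k (1−p)^(9−k) over k:
  k=0: C(9,0)·0.166667^0·0.833333^9 = 0.193807
  k=1: C(9,1)·0.166667^1·0.833333^8 = 0.348852
  k=2: C(9,2)·0.166667^2·0.833333^7 = 0.279082
Total = 0.821740

0.8217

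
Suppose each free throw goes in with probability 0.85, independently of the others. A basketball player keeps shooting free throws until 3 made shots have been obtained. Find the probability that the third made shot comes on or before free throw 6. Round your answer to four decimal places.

0.9941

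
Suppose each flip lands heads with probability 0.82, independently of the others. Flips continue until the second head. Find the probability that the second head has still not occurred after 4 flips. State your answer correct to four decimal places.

0.0202

Needing more than 4 flips ⇔ fewer than 2 successes in the first 4. With X ~ Binomial(4, 0.82), P(Y > 4) = P(X ≤ 1).
  k=0: C(4,0)·0.82^0·0.18^4 = 0.001050
  k=1: C(4,1)·0.82^1·0.18^3 = 0.019129
P(X ≤ 1) = 0.020179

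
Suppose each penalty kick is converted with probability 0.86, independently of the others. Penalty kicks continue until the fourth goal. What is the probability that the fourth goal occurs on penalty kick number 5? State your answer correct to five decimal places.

0.30632

Y = trial on which the fourth success occurs; negative binomial, r=4, p=0.86.
P(Y=5) = C(4,3) · p^4 · (1−p)^1
= 4 · 0.54701 · 0.14 = 0.3063246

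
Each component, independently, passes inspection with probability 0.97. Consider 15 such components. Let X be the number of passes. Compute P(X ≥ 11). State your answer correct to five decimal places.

0.99994

X ~ Binomial(15, 0.97); P(X ≥ 11) = Σ C(15,k) p^k (1−p)^(15−k) over k:
  k=11: C(15,11)·0.97^11·0.03^4 = 0.0007909
  k=12: C(15,12)·0.97^12·0.03^3 = 0.0085239
  k=13: C(15,13)·0.97^13·0.03^2 = 0.0636011
  k=14: C(15,14)·0.97^14·0.03^1 = 0.2937763
  k=15: C(15,15)·0.97^15·0.03^0 = 0.6332512
Total = 0.9999433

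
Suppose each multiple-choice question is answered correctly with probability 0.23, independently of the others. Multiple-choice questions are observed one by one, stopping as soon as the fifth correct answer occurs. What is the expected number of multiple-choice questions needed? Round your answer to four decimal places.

21.7391

Y = total multiple-choice questions until the fifth success; negative binomial with r=5, p=0.23.
E[Y] = r / p = 5 / 0.23 = 21.739130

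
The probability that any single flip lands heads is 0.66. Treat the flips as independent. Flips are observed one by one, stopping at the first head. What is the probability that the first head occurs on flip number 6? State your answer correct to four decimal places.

0.0030

Geometric (trials to first success), p = 0.66.
P(Y = 6) = (1−p)^5 · p = 0.0045435 · 0.66 = 0.002999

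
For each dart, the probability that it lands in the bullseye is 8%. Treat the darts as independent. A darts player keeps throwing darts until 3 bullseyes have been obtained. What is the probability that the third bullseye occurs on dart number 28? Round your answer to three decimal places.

0.022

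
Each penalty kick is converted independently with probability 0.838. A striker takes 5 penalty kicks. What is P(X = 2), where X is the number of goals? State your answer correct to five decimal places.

X ~ Binomial(n=5, p=0.838).
P(X=2) = C(5,2) · p^2 · (1−p)^3
= 10 · 0.70224 · 0.0042515 = 0.0298561

0.02986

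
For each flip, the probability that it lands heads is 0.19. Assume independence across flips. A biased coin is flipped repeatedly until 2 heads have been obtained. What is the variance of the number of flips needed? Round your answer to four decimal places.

Y = total flips until the second success; negative binomial with r=2, p=0.19.
Var(Y) = r(1−p)/p² = 2·0.81 / 0.19² = 44.875346

44.8753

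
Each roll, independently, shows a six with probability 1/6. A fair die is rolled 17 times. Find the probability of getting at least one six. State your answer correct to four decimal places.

0.9549

P(at least one) = 1 − P(none) = 1 − (1 − 0.166667)^17
= 1 − 0.045073 = 0.954927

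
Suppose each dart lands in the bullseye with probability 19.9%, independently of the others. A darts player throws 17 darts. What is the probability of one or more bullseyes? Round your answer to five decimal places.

0.97700

P(at least one) = 1 − P(none) = 1 − (1 − 0.199)^17
= 1 − 0.0230013 = 0.9769987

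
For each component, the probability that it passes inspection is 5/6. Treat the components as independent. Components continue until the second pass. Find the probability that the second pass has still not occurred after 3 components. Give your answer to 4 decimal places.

Needing more than 3 components ⇔ fewer than 2 successes in the first 3. With X ~ Binomial(3, 0.833333), P(Y > 3) = P(X ≤ 1).
  k=0: C(3,0)·0.833333^0·0.166667^3 = 0.004630
  k=1: C(3,1)·0.833333^1·0.166667^2 = 0.069444
P(X ≤ 1) = 0.074074

0.0741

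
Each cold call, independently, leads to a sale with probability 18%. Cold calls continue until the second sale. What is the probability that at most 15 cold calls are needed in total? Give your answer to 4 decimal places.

0.7813

Finishing within 15 cold calls ⇔ at least 2 successes in the first 15. With X ~ Binomial(15, 0.18), P(Y ≤ 15) = 1 − P(X ≤ 1).
  k=0: C(15,0)·0.18^0·0.82^15 = 0.050957
  k=1: C(15,1)·0.18^1·0.82^14 = 0.167787
1 − 0.218744 = 0.781256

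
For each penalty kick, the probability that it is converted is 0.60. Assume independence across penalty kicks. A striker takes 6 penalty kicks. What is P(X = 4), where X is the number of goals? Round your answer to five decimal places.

X ~ Binomial(n=6, p=0.60).
P(X=4) = C(6,4) · p^4 · (1−p)^2
= 15 · 0.1296 · 0.16 = 0.3110400

0.31104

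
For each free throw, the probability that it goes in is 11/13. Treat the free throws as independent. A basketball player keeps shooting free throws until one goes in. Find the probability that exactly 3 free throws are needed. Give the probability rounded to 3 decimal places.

Geometric (trials to first success), p = 0.846154.
P(Y = 3) = (1−p)^2 · p = 0.023669 · 0.846154 = 0.02003

0.020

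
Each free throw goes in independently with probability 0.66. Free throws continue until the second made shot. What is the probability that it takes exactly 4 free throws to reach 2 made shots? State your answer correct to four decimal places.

0.1511

Y = trial on which the second success occurs; negative binomial, r=2, p=0.66.
P(Y=4) = C(3,1) · p^2 · (1−p)^2
= 3 · 0.4356 · 0.1156 = 0.151066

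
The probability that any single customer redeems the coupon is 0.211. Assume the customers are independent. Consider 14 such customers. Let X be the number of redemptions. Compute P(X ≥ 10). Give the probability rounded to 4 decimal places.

0.0001

X ~ Binomial(14, 0.211); P(X ≥ 10) = Σ C(14,k) p^k (1−p)^(14−k) over k:
  k=10: C(14,10)·0.211^10·0.789^4 = 0.000068
  k=11: C(14,11)·0.211^11·0.789^3 = 0.000007
  k=12: C(14,12)·0.211^12·0.789^2 = 0.000000
  k=13: C(14,13)·0.211^13·0.789^1 = 0.000000
  k=14: C(14,14)·0.211^14·0.789^0 = 0.000000
Total = 0.000075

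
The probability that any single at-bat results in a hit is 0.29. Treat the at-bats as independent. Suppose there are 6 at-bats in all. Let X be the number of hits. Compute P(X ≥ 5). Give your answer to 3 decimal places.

0.009

X ~ Binomial(6, 0.29); P(X ≥ 5) = Σ C(6,k) p^k (1−p)^(6−k) over k:
  k=5: C(6,5)·0.29^5·0.71^1 = 0.00874
  k=6: C(6,6)·0.29^6·0.71^0 = 0.00059
Total = 0.00933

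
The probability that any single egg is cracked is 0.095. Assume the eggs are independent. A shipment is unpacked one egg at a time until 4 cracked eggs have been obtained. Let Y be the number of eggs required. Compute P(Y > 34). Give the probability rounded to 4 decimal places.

0.5934

Needing more than 34 eggs ⇔ fewer than 4 successes in the first 34. With X ~ Binomial(34, 0.095), P(Y > 34) = P(X ≤ 3).
  k=0: C(34,0)·0.095^0·0.905^34 = 0.033578
  k=1: C(34,1)·0.095^1·0.905^33 = 0.119841
  k=2: C(34,2)·0.095^2·0.905^32 = 0.207570
  k=3: C(34,3)·0.095^3·0.905^31 = 0.232417
P(X ≤ 3) = 0.593406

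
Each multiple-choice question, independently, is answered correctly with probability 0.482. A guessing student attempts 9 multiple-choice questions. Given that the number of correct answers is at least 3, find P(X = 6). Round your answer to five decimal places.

0.16429

X ~ Binomial(9, 0.482). Want P(X=6 | X≥3) = P(X=6) / P(X≥3).
P(X=6) = C(9,6)·0.482^6·0.518^3 = 0.1464033
P(X≥3) = 1 − 0.0026851 − 0.0224868 − 0.0836960 = 0.8911320
Ratio = 0.1464033 / 0.8911320 = 0.1642891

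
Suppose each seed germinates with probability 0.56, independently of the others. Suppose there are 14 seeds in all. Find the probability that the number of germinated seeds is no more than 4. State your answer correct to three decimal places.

0.036

X ~ Binomial(14, 0.56); P(X ≤ 4) = Σ C(14,k) p^k (1−p)^(14−k) over k:
  k=0: C(14,0)·0.56^0·0.44^14 = 0.00001
  k=1: C(14,1)·0.56^1·0.44^13 = 0.00018
  k=2: C(14,2)·0.56^2·0.44^12 = 0.00150
  k=3: C(14,3)·0.56^3·0.44^11 = 0.00765
  k=4: C(14,4)·0.56^4·0.44^10 = 0.02677
Total = 0.03612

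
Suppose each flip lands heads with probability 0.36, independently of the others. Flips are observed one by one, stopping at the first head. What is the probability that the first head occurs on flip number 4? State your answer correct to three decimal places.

0.094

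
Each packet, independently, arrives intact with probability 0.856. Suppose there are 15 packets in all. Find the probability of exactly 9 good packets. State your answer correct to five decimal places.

0.01101

X ~ Binomial(n=15, p=0.856).
P(X=9) = C(15,9) · p^9 · (1−p)^6
= 5005 · 0.24675 · 8.9161e-06 = 0.0110114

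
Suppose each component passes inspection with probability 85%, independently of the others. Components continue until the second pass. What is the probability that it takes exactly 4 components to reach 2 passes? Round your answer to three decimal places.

0.049

Y = trial on which the second success occurs; negative binomial, r=2, p=0.85.
P(Y=4) = C(3,1) · p^2 · (1−p)^2
= 3 · 0.7225 · 0.0225 = 0.04877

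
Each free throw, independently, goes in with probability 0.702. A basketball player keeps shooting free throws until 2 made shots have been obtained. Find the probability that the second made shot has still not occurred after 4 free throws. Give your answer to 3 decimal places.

Needing more than 4 free throws ⇔ fewer than 2 successes in the first 4. With X ~ Binomial(4, 0.702), P(Y > 4) = P(X ≤ 1).
  k=0: C(4,0)·0.702^0·0.298^4 = 0.00789
  k=1: C(4,1)·0.702^1·0.298^3 = 0.07431
P(X ≤ 1) = 0.08220

0.082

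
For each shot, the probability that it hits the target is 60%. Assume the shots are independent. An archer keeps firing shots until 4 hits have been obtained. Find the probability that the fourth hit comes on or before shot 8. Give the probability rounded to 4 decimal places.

0.8263

Finishing within 8 shots ⇔ at least 4 successes in the first 8. With X ~ Binomial(8, 0.60), P(Y ≤ 8) = 1 − P(X ≤ 3).
  k=0: C(8,0)·0.60^0·0.40^8 = 0.000655
  k=1: C(8,1)·0.60^1·0.40^7 = 0.007864
  k=2: C(8,2)·0.60^2·0.40^6 = 0.041288
  k=3: C(8,3)·0.60^3·0.40^5 = 0.123863
1 − 0.173670 = 0.826330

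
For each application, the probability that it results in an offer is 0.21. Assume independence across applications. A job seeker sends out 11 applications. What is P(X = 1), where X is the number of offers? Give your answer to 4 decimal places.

X ~ Binomial(n=11, p=0.21).
P(X=1) = C(11,1) · p^1 · (1−p)^10
= 11 · 0.21 · 0.094683 = 0.218717

0.2187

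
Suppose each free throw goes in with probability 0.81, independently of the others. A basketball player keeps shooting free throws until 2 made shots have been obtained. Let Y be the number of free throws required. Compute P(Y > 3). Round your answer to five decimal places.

Needing more than 3 free throws ⇔ fewer than 2 successes in the first 3. With X ~ Binomial(3, 0.81), P(Y > 3) = P(X ≤ 1).
  k=0: C(3,0)·0.81^0·0.19^3 = 0.0068590
  k=1: C(3,1)·0.81^1·0.19^2 = 0.0877230
P(X ≤ 1) = 0.0945820

0.09458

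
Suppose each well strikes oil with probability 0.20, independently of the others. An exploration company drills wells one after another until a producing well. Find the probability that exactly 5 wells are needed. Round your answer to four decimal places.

Geometric (trials to first success), p = 0.20.
P(Y = 5) = (1−p)^4 · p = 0.4096 · 0.20 = 0.081920

0.0819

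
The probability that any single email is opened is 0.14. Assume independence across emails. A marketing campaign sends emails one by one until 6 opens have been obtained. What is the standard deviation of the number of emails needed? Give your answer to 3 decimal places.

16.225

Y = total emails until the sixth success; negative binomial with r=6, p=0.14.
SD(Y) = √[r(1−p)/p²] = √(263.26531) = 16.22545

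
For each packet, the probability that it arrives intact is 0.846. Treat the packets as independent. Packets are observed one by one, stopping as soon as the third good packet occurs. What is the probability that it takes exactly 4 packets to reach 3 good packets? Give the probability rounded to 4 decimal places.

0.2797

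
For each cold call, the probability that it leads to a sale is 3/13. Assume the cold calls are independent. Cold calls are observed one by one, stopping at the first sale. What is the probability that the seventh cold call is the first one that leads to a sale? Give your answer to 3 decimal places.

0.048

Geometric (trials to first success), p = 0.230769.
P(Y = 7) = (1−p)^6 · p = 0.20718 · 0.230769 = 0.04781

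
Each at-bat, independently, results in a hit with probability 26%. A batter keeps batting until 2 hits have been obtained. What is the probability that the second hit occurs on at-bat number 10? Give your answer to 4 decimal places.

0.0547

Y = trial on which the second success occurs; negative binomial, r=2, p=0.26.
P(Y=10) = C(9,1) · p^2 · (1−p)^8
= 9 · 0.0676 · 0.089919 = 0.054707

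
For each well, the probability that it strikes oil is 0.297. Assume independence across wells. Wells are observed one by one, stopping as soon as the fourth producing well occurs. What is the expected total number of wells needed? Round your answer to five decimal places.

Y = total wells until the fourth success; negative binomial with r=4, p=0.297.
E[Y] = r / p = 4 / 0.297 = 13.4680135

13.46801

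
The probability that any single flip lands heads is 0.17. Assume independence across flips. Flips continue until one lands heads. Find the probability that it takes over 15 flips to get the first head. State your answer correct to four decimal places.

0.0611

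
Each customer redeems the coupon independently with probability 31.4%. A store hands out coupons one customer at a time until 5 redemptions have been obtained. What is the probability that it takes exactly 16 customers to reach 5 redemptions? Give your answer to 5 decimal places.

0.06597

Y = trial on which the fifth success occurs; negative binomial, r=5, p=0.314.
P(Y=16) = C(15,4) · p^5 · (1−p)^11
= 1365 · 0.0030524 · 0.015833 = 0.0659700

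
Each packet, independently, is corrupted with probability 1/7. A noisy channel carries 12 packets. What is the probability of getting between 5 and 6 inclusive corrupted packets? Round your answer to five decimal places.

0.01913

X ~ Binomial(12, 0.142857); P(5 ≤ X ≤ 6) = Σ C(12,k) p^k (1−p)^(12−k) over k:
  k=5: C(12,5)·0.142857^5·0.857143^7 = 0.0160180
  k=6: C(12,6)·0.142857^6·0.857143^6 = 0.0031146
Total = 0.0191326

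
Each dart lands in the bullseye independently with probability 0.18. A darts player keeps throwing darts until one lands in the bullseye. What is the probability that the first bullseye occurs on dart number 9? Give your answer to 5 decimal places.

0.03679

Geometric (trials to first success), p = 0.18.
P(Y = 9) = (1−p)^8 · p = 0.20441 · 0.18 = 0.0367945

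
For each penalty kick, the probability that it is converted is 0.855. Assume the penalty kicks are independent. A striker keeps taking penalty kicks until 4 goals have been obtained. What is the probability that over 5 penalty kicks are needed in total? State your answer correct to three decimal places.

Needing more than 5 penalty kicks ⇔ fewer than 4 successes in the first 5. With X ~ Binomial(5, 0.855), P(Y > 5) = P(X ≤ 3).
  k=0: C(5,0)·0.855^0·0.145^5 = 0.00006
  k=1: C(5,1)·0.855^1·0.145^4 = 0.00189
  k=2: C(5,2)·0.855^2·0.145^3 = 0.02229
  k=3: C(5,3)·0.855^3·0.145^2 = 0.13141
P(X ≤ 3) = 0.15565

0.156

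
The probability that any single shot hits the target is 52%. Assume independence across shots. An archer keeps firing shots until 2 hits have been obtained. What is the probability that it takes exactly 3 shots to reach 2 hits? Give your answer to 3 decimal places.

Y = trial on which the second success occurs; negative binomial, r=2, p=0.52.
P(Y=3) = C(2,1) · p^2 · (1−p)^1
= 2 · 0.2704 · 0.48 = 0.25958

0.260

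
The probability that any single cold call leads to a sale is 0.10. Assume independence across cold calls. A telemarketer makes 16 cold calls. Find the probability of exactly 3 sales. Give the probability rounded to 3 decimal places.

X ~ Binomial(n=16, p=0.10).
P(X=3) = C(16,3) · p^3 · (1−p)^13
= 560 · 0.001 · 0.25419 = 0.14234

0.142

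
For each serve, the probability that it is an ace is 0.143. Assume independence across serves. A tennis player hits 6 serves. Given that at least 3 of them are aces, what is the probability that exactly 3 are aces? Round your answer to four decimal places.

0.8820

X ~ Binomial(6, 0.143). Want P(X=3 | X≥3) = P(X=3) / P(X≥3).
P(X=3) = C(6,3)·0.143^3·0.857^3 = 0.036811
P(X≥3) = 1 − 0.396173 − 0.396635 − 0.165458 = 0.041734
Ratio = 0.036811 / 0.041734 = 0.882043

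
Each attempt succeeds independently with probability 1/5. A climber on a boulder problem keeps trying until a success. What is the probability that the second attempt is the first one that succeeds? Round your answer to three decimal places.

0.160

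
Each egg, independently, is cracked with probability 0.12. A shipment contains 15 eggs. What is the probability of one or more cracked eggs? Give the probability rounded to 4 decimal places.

0.8530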